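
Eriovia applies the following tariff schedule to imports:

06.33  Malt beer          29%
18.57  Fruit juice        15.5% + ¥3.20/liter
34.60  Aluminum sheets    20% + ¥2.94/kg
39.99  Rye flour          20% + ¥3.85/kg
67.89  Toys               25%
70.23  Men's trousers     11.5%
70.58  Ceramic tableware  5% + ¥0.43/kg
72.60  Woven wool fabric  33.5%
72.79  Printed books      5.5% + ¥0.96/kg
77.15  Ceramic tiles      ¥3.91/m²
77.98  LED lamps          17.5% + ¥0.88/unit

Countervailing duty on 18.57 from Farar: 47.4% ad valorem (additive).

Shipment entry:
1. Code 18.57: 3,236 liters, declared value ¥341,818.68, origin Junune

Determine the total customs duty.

Line 1 (18.57, Junune, 3,236 liters, ¥341,818.68):
Base rate for 18.57 is 15.5% + ¥3.20/liter.
The additional-duty order on 18.57 targets Farar, not Junune; it does not apply.
Duty = ¥341,818.68 × 15.5% + 3,236 × ¥3.20 = ¥63,337.10.

¥63,337.10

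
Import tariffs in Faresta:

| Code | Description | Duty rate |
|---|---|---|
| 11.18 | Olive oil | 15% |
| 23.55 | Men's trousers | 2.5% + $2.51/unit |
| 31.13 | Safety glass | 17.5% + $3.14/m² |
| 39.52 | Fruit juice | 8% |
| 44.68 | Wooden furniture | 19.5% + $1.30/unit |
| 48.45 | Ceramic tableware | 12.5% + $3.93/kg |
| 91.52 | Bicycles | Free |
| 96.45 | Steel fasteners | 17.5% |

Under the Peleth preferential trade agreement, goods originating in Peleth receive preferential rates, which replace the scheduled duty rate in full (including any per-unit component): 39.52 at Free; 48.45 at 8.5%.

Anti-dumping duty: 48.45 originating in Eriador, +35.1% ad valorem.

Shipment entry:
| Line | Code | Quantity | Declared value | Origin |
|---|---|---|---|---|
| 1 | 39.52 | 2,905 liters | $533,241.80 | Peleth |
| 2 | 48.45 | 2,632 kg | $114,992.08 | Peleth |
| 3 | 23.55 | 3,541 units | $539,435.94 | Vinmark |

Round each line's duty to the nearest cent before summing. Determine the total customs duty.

$32,148.14

Line 1 (39.52, Peleth, 2,905 liters, $533,241.80):
Base rate for 39.52 is 8%.
Origin Peleth qualifies under the Faresta–Peleth agreement and 39.52 is covered: preferential rate Free applies instead.
Duty = $533,241.80 × 0% = $0.00.
Line 2 (48.45, Peleth, 2,632 kg, $114,992.08):
Base rate for 48.45 is 12.5% + $3.93/kg.
Origin Peleth qualifies under the Faresta–Peleth agreement and 48.45 is covered: preferential rate 8.5% applies instead.
The additional-duty order on 48.45 targets Eriador, not Peleth; it does not apply.
Duty = $114,992.08 × 8.5% = $9,774.33.
Line 3 (23.55, Vinmark, 3,541 units, $539,435.94):
Base rate for 23.55 is 2.5% + $2.51/unit.
Duty = $539,435.94 × 2.5% + 3,541 × $2.51 = $22,373.81.
Total = $0.00 + $9,774.33 + $22,373.81 = $32,148.14.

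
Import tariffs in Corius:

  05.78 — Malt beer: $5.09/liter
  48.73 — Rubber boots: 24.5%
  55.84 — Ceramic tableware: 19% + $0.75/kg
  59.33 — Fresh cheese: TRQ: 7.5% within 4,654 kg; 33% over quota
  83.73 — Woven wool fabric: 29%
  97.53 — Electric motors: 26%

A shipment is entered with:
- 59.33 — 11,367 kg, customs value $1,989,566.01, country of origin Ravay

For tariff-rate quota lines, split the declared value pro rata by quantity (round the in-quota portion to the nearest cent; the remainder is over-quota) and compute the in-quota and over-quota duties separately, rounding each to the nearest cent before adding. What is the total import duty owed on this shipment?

$448,836.43

Line 1 (59.33, Ravay, 11,367 kg, $1,989,566.01):
Code 59.33 is under a tariff-rate quota (threshold 4,654 kg). In-quota: 4,654 kg at 7.5%; over-quota: 6,713 kg at 33%.
Pro-rata value split: in-quota = $1,989,566.01 × 4,654/11,367 = $814,589.62; over-quota = $1,989,566.01 − $814,589.62 = $1,174,976.39.
In-quota duty = $814,589.62 × 7.5% = $61,094.22. Over-quota duty = $1,174,976.39 × 33% = $387,742.21.
Line duty = $61,094.22 + $387,742.21 = $448,836.43.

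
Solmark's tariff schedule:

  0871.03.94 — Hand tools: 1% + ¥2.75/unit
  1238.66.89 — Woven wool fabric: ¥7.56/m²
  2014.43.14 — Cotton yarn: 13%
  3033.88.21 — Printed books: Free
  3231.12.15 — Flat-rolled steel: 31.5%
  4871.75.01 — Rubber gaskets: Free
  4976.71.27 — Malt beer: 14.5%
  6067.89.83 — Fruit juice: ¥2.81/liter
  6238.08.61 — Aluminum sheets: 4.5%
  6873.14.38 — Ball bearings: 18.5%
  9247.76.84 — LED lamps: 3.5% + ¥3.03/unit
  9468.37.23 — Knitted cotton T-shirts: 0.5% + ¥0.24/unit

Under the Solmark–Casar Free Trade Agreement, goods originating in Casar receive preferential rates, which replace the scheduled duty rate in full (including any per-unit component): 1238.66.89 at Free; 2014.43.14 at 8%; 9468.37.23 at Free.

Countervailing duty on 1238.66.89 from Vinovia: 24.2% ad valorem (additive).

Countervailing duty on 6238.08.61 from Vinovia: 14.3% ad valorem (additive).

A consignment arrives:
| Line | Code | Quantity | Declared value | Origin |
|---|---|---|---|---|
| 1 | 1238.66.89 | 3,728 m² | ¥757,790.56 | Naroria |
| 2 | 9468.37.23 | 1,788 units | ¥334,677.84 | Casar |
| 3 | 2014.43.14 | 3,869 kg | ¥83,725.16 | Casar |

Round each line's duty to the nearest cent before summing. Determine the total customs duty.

Line 1 (1238.66.89, Naroria, 3,728 m², ¥757,790.56):
Base rate for 1238.66.89 is ¥7.56/m².
1238.66.89 has an FTA preferential rate, but origin Naroria is not Casar; base rate stands.
The additional-duty order on 1238.66.89 targets Vinovia, not Naroria; it does not apply.
Duty = 3,728 × ¥7.56 = ¥28,183.68.
Line 2 (9468.37.23, Casar, 1,788 units, ¥334,677.84):
Base rate for 9468.37.23 is 0.5% + ¥0.24/unit.
Origin Casar qualifies under the Solmark–Casar agreement and 9468.37.23 is covered: preferential rate Free applies instead.
Duty = ¥334,677.84 × 0% = ¥0.00.
Line 3 (2014.43.14, Casar, 3,869 kg, ¥83,725.16):
Base rate for 2014.43.14 is 13%.
Origin Casar qualifies under the Solmark–Casar agreement and 2014.43.14 is covered: preferential rate 8% applies instead.
Duty = ¥83,725.16 × 8% = ¥6,698.01.
Total = ¥28,183.68 + ¥0.00 + ¥6,698.01 = ¥34,881.69.

¥34,881.69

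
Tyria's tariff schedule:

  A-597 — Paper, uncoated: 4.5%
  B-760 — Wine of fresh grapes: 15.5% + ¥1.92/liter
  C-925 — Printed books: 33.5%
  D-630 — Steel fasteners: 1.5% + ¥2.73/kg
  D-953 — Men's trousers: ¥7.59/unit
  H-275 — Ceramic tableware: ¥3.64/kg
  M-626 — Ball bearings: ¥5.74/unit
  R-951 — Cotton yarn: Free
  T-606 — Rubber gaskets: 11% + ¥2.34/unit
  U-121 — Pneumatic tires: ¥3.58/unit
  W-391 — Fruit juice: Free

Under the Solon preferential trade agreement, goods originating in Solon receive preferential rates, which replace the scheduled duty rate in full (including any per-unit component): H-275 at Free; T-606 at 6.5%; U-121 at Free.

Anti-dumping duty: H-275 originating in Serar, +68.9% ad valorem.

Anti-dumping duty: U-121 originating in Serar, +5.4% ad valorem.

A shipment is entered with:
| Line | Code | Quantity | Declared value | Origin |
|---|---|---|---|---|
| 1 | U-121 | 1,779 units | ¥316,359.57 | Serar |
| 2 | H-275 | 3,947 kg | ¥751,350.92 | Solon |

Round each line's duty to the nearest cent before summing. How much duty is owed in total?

Line 1 (U-121, Serar, 1,779 units, ¥316,359.57):
Base rate for U-121 is ¥3.58/unit.
U-121 has an FTA preferential rate, but origin Serar is not Solon; base rate stands.
Additional duty on U-121 from Serar: +5.4% ad valorem. Applied ad valorem rate = 5.4%.
Duty = ¥316,359.57 × 5.4% + 1,779 × ¥3.58 = ¥23,452.24.
Line 2 (H-275, Solon, 3,947 kg, ¥751,350.92):
Base rate for H-275 is ¥3.64/kg.
Origin Solon qualifies under the Tyria–Solon agreement and H-275 is covered: preferential rate Free applies instead.
The additional-duty order on H-275 targets Serar, not Solon; it does not apply.
Duty = ¥751,350.92 × 0% = ¥0.00.
Total = ¥23,452.24 + ¥0.00 = ¥23,452.24.

¥23,452.24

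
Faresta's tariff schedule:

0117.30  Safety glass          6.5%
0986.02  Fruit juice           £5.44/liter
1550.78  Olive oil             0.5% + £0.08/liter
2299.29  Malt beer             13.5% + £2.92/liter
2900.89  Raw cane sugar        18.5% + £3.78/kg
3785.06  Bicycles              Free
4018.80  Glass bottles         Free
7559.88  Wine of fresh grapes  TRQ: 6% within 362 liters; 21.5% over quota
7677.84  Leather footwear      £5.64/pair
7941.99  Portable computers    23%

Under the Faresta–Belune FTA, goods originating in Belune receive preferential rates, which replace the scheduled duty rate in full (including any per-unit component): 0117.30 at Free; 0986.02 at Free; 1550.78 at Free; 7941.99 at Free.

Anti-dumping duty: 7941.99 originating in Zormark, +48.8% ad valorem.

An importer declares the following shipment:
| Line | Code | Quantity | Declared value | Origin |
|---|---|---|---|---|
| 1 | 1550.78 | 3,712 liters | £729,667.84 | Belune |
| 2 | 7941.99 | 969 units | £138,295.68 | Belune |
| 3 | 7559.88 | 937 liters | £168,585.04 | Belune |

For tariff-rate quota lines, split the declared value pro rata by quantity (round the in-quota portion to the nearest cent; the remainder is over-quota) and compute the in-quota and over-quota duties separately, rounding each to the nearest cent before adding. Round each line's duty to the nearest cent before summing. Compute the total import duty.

£26,150.47

Line 1 (1550.78, Belune, 3,712 liters, £729,667.84):
Base rate for 1550.78 is 0.5% + £0.08/liter.
Origin Belune qualifies under the Faresta–Belune agreement and 1550.78 is covered: preferential rate Free applies instead.
Duty = £729,667.84 × 0% = £0.00.
Line 2 (7941.99, Belune, 969 units, £138,295.68):
Base rate for 7941.99 is 23%.
Origin Belune qualifies under the Faresta–Belune agreement and 7941.99 is covered: preferential rate Free applies instead.
The additional-duty order on 7941.99 targets Zormark, not Belune; it does not apply.
Duty = £138,295.68 × 0% = £0.00.
Line 3 (7559.88, Belune, 937 liters, £168,585.04):
Code 7559.88 is under a tariff-rate quota (threshold 362 liters). In-quota: 362 liters at 6%; over-quota: 575 liters at 21.5%.
Pro-rata value split: in-quota = £168,585.04 × 362/937 = £65,131.04; over-quota = £168,585.04 − £65,131.04 = £103,454.00.
In-quota duty = £65,131.04 × 6% = £3,907.86. Over-quota duty = £103,454.00 × 21.5% = £22,242.61.
Line duty = £3,907.86 + £22,242.61 = £26,150.47.
Total = £0.00 + £0.00 + £26,150.47 = £26,150.47.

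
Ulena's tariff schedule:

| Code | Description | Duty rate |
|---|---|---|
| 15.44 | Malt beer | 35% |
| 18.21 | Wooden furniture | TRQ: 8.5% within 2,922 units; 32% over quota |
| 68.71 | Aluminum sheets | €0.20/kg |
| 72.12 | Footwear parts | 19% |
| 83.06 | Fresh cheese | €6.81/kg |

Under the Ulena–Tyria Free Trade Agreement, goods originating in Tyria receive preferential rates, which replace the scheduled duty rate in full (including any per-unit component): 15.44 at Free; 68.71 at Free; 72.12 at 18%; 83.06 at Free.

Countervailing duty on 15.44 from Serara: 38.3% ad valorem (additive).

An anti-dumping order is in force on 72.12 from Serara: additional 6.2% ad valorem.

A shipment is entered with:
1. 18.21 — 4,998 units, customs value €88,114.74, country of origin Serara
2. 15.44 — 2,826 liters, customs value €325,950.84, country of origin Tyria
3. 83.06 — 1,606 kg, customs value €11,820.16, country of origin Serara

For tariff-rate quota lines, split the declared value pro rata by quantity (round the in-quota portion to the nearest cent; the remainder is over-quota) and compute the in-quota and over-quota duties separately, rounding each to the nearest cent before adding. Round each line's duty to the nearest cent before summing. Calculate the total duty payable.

Line 1 (18.21, Serara, 4,998 units, €88,114.74):
Code 18.21 is under a tariff-rate quota (threshold 2,922 units). In-quota: 2,922 units at 8.5%; over-quota: 2,076 units at 32%.
Pro-rata value split: in-quota = €88,114.74 × 2,922/4,998 = €51,514.86; over-quota = €88,114.74 − €51,514.86 = €36,599.88.
In-quota duty = €51,514.86 × 8.5% = €4,378.76. Over-quota duty = €36,599.88 × 32% = €11,711.96.
Line duty = €4,378.76 + €11,711.96 = €16,090.72.
Line 2 (15.44, Tyria, 2,826 liters, €325,950.84):
Base rate for 15.44 is 35%.
Origin Tyria qualifies under the Ulena–Tyria agreement and 15.44 is covered: preferential rate Free applies instead.
The additional-duty order on 15.44 targets Serara, not Tyria; it does not apply.
Duty = €325,950.84 × 0% = €0.00.
Line 3 (83.06, Serara, 1,606 kg, €11,820.16):
Base rate for 83.06 is €6.81/kg.
83.06 has an FTA preferential rate, but origin Serara is not Tyria; base rate stands.
Duty = 1,606 × €6.81 = €10,936.86.
Total = €16,090.72 + €0.00 + €10,936.86 = €27,027.58.

€27,027.58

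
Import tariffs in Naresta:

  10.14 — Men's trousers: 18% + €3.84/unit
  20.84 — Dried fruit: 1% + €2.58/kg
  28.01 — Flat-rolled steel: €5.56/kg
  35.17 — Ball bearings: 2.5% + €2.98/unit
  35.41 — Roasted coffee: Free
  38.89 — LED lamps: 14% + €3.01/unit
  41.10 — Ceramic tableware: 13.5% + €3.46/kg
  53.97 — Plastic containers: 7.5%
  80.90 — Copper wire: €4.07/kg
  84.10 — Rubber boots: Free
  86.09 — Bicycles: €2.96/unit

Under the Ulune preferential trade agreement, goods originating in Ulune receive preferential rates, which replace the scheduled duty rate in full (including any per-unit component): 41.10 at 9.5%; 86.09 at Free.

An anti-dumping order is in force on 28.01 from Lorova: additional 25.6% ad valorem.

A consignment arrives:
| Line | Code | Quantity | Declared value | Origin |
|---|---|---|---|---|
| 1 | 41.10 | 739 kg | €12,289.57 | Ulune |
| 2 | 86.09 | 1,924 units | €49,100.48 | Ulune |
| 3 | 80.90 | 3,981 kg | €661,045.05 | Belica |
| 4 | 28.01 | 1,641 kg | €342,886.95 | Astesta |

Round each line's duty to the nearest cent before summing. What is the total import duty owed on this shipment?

Line 1 (41.10, Ulune, 739 kg, €12,289.57):
Base rate for 41.10 is 13.5% + €3.46/kg.
Origin Ulune qualifies under the Naresta–Ulune agreement and 41.10 is covered: preferential rate 9.5% applies instead.
Duty = €12,289.57 × 9.5% = €1,167.51.
Line 2 (86.09, Ulune, 1,924 units, €49,100.48):
Base rate for 86.09 is €2.96/unit.
Origin Ulune qualifies under the Naresta–Ulune agreement and 86.09 is covered: preferential rate Free applies instead.
Duty = €49,100.48 × 0% = €0.00.
Line 3 (80.90, Belica, 3,981 kg, €661,045.05):
Base rate for 80.90 is €4.07/kg.
Duty = 3,981 × €4.07 = €16,202.67.
Line 4 (28.01, Astesta, 1,641 kg, €342,886.95):
Base rate for 28.01 is €5.56/kg.
The additional-duty order on 28.01 targets Lorova, not Astesta; it does not apply.
Duty = 1,641 × €5.56 = €9,123.96.
Total = €1,167.51 + €0.00 + €16,202.67 + €9,123.96 = €26,494.14.

€26,494.14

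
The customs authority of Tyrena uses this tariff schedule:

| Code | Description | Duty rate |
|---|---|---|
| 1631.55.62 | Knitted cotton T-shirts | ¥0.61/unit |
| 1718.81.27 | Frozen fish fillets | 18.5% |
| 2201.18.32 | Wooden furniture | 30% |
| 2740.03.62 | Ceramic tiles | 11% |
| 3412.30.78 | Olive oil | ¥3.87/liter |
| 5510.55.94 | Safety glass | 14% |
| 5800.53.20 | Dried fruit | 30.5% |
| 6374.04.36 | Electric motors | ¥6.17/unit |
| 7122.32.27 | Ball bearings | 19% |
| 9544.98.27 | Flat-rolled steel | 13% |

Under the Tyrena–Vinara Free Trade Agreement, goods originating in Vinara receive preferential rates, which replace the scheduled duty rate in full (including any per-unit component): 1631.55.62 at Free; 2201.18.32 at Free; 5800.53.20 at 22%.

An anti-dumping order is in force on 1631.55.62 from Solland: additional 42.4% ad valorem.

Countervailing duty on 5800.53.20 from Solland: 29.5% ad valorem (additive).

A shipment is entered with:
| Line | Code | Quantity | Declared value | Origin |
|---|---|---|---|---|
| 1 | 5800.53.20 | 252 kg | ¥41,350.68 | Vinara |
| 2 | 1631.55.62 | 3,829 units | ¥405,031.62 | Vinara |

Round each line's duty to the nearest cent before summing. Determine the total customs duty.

Line 1 (5800.53.20, Vinara, 252 kg, ¥41,350.68):
Base rate for 5800.53.20 is 30.5%.
Origin Vinara qualifies under the Tyrena–Vinara agreement and 5800.53.20 is covered: preferential rate 22% applies instead.
The additional-duty order on 5800.53.20 targets Solland, not Vinara; it does not apply.
Duty = ¥41,350.68 × 22% = ¥9,097.15.
Line 2 (1631.55.62, Vinara, 3,829 units, ¥405,031.62):
Base rate for 1631.55.62 is ¥0.61/unit.
Origin Vinara qualifies under the Tyrena–Vinara agreement and 1631.55.62 is covered: preferential rate Free applies instead.
The additional-duty order on 1631.55.62 targets Solland, not Vinara; it does not apply.
Duty = ¥405,031.62 × 0% = ¥0.00.
Total = ¥9,097.15 + ¥0.00 = ¥9,097.15.

¥9,097.15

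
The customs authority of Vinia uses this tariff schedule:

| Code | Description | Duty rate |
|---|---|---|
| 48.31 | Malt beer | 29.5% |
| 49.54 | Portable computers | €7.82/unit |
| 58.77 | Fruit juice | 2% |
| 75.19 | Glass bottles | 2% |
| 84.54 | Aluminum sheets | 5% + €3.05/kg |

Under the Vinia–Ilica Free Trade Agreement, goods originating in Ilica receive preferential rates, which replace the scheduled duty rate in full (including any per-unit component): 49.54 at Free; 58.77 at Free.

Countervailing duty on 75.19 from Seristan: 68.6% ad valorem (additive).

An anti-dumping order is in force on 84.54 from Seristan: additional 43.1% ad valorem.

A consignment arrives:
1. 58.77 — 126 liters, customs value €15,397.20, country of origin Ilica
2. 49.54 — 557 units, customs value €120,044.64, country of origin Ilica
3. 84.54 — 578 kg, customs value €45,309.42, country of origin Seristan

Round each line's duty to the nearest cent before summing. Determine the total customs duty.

€23,556.73

Line 1 (58.77, Ilica, 126 liters, €15,397.20):
Base rate for 58.77 is 2%.
Origin Ilica qualifies under the Vinia–Ilica agreement and 58.77 is covered: preferential rate Free applies instead.
Duty = €15,397.20 × 0% = €0.00.
Line 2 (49.54, Ilica, 557 units, €120,044.64):
Base rate for 49.54 is €7.82/unit.
Origin Ilica qualifies under the Vinia–Ilica agreement and 49.54 is covered: preferential rate Free applies instead.
Duty = €120,044.64 × 0% = €0.00.
Line 3 (84.54, Seristan, 578 kg, €45,309.42):
Base rate for 84.54 is 5% + €3.05/kg.
Additional duty on 84.54 from Seristan: +43.1%. Applied ad valorem rate: 5% + 43.1% = 48.1%.
Duty = €45,309.42 × 48.1% + 578 × €3.05 = €23,556.73.
Total = €0.00 + €0.00 + €23,556.73 = €23,556.73.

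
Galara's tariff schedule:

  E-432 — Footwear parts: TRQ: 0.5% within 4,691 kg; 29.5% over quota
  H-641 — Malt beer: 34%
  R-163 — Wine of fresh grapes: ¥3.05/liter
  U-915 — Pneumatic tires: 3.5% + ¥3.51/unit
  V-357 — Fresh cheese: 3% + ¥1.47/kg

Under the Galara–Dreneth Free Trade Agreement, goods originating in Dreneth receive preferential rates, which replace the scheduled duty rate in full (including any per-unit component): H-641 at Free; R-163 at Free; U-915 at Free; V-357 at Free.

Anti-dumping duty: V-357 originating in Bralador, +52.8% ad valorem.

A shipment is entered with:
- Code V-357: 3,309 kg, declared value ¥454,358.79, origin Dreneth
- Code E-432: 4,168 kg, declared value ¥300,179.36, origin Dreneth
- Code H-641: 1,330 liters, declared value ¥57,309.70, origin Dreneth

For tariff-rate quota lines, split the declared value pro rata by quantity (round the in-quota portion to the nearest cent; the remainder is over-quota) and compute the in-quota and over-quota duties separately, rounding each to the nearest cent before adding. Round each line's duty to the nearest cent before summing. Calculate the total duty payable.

¥1,500.90

Line 1 (V-357, Dreneth, 3,309 kg, ¥454,358.79):
Base rate for V-357 is 3% + ¥1.47/kg.
Origin Dreneth qualifies under the Galara–Dreneth agreement and V-357 is covered: preferential rate Free applies instead.
The additional-duty order on V-357 targets Bralador, not Dreneth; it does not apply.
Duty = ¥454,358.79 × 0% = ¥0.00.
Line 2 (E-432, Dreneth, 4,168 kg, ¥300,179.36):
Code E-432 is under a tariff-rate quota (threshold 4,691 kg). Quantity 4,168 kg is within the quota, so the in-quota rate 0.5% applies to the full value.
Duty = ¥300,179.36 × 0.5% = ¥1,500.90.
Line 3 (H-641, Dreneth, 1,330 liters, ¥57,309.70):
Base rate for H-641 is 34%.
Origin Dreneth qualifies under the Galara–Dreneth agreement and H-641 is covered: preferential rate Free applies instead.
Duty = ¥57,309.70 × 0% = ¥0.00.
Total = ¥0.00 + ¥1,500.90 + ¥0.00 = ¥1,500.90.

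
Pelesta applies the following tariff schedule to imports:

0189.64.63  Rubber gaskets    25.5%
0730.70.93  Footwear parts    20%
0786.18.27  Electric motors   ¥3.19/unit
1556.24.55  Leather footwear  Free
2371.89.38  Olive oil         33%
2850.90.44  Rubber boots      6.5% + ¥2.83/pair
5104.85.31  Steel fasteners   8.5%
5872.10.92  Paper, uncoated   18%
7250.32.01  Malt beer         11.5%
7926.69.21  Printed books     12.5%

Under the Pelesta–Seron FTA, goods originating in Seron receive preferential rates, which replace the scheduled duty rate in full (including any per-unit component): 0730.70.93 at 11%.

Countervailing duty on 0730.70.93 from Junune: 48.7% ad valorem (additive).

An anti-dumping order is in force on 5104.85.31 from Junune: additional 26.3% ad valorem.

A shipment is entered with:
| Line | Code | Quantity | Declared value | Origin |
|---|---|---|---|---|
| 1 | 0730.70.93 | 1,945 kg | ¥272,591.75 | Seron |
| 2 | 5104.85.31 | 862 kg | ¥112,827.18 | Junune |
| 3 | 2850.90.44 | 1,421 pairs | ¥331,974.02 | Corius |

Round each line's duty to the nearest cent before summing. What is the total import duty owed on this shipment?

Line 1 (0730.70.93, Seron, 1,945 kg, ¥272,591.75):
Base rate for 0730.70.93 is 20%.
Origin Seron qualifies under the Pelesta–Seron agreement and 0730.70.93 is covered: preferential rate 11% applies instead.
The additional-duty order on 0730.70.93 targets Junune, not Seron; it does not apply.
Duty = ¥272,591.75 × 11% = ¥29,985.09.
Line 2 (5104.85.31, Junune, 862 kg, ¥112,827.18):
Base rate for 5104.85.31 is 8.5%.
Additional duty on 5104.85.31 from Junune: +26.3%. Applied ad valorem rate: 8.5% + 26.3% = 34.8%.
Duty = ¥112,827.18 × 34.8% = ¥39,263.86.
Line 3 (2850.90.44, Corius, 1,421 pairs, ¥331,974.02):
Base rate for 2850.90.44 is 6.5% + ¥2.83/pair.
Duty = ¥331,974.02 × 6.5% + 1,421 × ¥2.83 = ¥25,599.74.
Total = ¥29,985.09 + ¥39,263.86 + ¥25,599.74 = ¥94,848.69.

¥94,848.69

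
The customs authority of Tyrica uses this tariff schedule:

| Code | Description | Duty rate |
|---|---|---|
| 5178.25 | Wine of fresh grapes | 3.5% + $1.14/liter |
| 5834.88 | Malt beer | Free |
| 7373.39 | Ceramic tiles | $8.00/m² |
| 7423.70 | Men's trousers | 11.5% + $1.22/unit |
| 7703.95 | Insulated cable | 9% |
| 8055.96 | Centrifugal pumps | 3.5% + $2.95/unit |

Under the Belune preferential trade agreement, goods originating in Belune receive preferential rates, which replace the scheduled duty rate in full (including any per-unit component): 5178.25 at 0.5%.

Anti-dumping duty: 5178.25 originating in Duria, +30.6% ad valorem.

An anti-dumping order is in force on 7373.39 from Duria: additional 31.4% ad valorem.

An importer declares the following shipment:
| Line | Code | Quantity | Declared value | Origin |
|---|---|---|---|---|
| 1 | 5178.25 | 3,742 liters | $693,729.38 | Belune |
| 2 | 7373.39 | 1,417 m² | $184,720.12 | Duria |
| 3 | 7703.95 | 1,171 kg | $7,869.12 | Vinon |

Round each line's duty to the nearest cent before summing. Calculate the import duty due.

$73,514.99

Line 1 (5178.25, Belune, 3,742 liters, $693,729.38):
Base rate for 5178.25 is 3.5% + $1.14/liter.
Origin Belune qualifies under the Tyrica–Belune agreement and 5178.25 is covered: preferential rate 0.5% applies instead.
The additional-duty order on 5178.25 targets Duria, not Belune; it does not apply.
Duty = $693,729.38 × 0.5% = $3,468.65.
Line 2 (7373.39, Duria, 1,417 m², $184,720.12):
Base rate for 7373.39 is $8.00/m².
Additional duty on 7373.39 from Duria: +31.4% ad valorem. Applied ad valorem rate = 31.4%.
Duty = $184,720.12 × 31.4% + 1,417 × $8.00 = $69,338.12.
Line 3 (7703.95, Vinon, 1,171 kg, $7,869.12):
Base rate for 7703.95 is 9%.
Duty = $7,869.12 × 9% = $708.22.
Total = $3,468.65 + $69,338.12 + $708.22 = $73,514.99.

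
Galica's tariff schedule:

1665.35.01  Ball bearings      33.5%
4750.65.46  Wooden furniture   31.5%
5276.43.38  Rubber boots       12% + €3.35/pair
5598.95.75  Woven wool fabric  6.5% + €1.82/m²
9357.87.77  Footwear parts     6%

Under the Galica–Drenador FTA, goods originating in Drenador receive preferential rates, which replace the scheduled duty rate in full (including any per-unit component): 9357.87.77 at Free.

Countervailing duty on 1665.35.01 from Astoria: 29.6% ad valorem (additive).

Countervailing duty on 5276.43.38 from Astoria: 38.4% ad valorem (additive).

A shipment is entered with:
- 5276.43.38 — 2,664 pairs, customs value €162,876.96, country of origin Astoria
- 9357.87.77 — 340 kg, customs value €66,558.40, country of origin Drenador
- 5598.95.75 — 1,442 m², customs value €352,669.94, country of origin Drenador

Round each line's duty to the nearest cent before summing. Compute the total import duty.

Line 1 (5276.43.38, Astoria, 2,664 pairs, €162,876.96):
Base rate for 5276.43.38 is 12% + €3.35/pair.
Additional duty on 5276.43.38 from Astoria: +38.4%. Applied ad valorem rate: 12% + 38.4% = 50.4%.
Duty = €162,876.96 × 50.4% + 2,664 × €3.35 = €91,014.39.
Line 2 (9357.87.77, Drenador, 340 kg, €66,558.40):
Base rate for 9357.87.77 is 6%.
Origin Drenador qualifies under the Galica–Drenador agreement and 9357.87.77 is covered: preferential rate Free applies instead.
Duty = €66,558.40 × 0% = €0.00.
Line 3 (5598.95.75, Drenador, 1,442 m², €352,669.94):
Base rate for 5598.95.75 is 6.5% + €1.82/m².
Origin Drenador is the FTA partner but 5598.95.75 is not on the preference list; base rate stands.
Duty = €352,669.94 × 6.5% + 1,442 × €1.82 = €25,547.99.
Total = €91,014.39 + €0.00 + €25,547.99 = €116,562.38.

€116,562.38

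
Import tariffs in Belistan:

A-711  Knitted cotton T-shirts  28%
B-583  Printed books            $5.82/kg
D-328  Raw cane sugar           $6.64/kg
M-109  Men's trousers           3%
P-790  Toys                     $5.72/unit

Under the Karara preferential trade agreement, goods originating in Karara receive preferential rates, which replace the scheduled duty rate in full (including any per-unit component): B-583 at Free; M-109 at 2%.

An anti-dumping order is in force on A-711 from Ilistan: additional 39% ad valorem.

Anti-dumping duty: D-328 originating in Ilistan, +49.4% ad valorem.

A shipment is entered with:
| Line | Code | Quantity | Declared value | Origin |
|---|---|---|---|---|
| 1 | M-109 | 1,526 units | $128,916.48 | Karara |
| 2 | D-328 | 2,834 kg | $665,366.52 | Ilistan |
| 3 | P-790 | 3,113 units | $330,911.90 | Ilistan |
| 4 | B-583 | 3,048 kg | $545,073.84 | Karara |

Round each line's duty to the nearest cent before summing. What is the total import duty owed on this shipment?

Line 1 (M-109, Karara, 1,526 units, $128,916.48):
Base rate for M-109 is 3%.
Origin Karara qualifies under the Belistan–Karara agreement and M-109 is covered: preferential rate 2% applies instead.
Duty = $128,916.48 × 2% = $2,578.33.
Line 2 (D-328, Ilistan, 2,834 kg, $665,366.52):
Base rate for D-328 is $6.64/kg.
Additional duty on D-328 from Ilistan: +49.4% ad valorem. Applied ad valorem rate = 49.4%.
Duty = $665,366.52 × 49.4% + 2,834 × $6.64 = $347,508.82.
Line 3 (P-790, Ilistan, 3,113 units, $330,911.90):
Base rate for P-790 is $5.72/unit.
Duty = 3,113 × $5.72 = $17,806.36.
Line 4 (B-583, Karara, 3,048 kg, $545,073.84):
Base rate for B-583 is $5.82/kg.
Origin Karara qualifies under the Belistan–Karara agreement and B-583 is covered: preferential rate Free applies instead.
Duty = $545,073.84 × 0% = $0.00.
Total = $2,578.33 + $347,508.82 + $17,806.36 + $0.00 = $367,893.51.

$367,893.51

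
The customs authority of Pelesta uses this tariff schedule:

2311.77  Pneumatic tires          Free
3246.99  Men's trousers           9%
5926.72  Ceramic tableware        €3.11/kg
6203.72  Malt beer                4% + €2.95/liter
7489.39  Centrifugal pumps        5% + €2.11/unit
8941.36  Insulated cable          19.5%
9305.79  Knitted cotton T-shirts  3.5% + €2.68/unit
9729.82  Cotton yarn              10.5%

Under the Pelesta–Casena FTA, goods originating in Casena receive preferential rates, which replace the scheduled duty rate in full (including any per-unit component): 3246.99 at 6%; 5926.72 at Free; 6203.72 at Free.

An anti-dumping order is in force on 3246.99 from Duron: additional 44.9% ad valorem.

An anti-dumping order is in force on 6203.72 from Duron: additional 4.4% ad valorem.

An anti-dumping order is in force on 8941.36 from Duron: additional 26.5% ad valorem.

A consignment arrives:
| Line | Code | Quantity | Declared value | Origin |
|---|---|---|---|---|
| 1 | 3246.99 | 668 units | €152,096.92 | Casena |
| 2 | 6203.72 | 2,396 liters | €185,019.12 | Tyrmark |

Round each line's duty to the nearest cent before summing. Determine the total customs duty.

Line 1 (3246.99, Casena, 668 units, €152,096.92):
Base rate for 3246.99 is 9%.
Origin Casena qualifies under the Pelesta–Casena agreement and 3246.99 is covered: preferential rate 6% applies instead.
The additional-duty order on 3246.99 targets Duron, not Casena; it does not apply.
Duty = €152,096.92 × 6% = €9,125.82.
Line 2 (6203.72, Tyrmark, 2,396 liters, €185,019.12):
Base rate for 6203.72 is 4% + €2.95/liter.
6203.72 has an FTA preferential rate, but origin Tyrmark is not Casena; base rate stands.
The additional-duty order on 6203.72 targets Duron, not Tyrmark; it does not apply.
Duty = €185,019.12 × 4% + 2,396 × €2.95 = €14,468.96.
Total = €9,125.82 + €14,468.96 = €23,594.78.

€23,594.78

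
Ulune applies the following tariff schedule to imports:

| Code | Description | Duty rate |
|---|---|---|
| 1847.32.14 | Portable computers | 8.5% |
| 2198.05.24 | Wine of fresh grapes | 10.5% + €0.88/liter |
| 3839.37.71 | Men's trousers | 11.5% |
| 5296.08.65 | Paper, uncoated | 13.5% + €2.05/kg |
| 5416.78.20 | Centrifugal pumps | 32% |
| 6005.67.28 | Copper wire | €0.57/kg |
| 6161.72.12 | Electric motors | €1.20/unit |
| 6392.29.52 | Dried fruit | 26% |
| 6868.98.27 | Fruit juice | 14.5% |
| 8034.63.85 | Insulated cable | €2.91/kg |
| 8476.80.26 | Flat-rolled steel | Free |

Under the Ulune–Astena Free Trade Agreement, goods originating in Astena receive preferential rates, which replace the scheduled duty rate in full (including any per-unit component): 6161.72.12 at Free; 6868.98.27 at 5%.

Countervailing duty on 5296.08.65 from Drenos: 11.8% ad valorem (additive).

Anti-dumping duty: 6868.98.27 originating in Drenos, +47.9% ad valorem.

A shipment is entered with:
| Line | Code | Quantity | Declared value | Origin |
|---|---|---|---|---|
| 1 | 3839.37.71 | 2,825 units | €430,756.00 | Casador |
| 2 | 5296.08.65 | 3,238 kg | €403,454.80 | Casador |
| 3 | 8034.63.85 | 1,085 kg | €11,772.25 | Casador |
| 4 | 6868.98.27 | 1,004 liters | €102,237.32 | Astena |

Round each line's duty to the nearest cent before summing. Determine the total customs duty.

Line 1 (3839.37.71, Casador, 2,825 units, €430,756.00):
Base rate for 3839.37.71 is 11.5%.
Duty = €430,756.00 × 11.5% = €49,536.94.
Line 2 (5296.08.65, Casador, 3,238 kg, €403,454.80):
Base rate for 5296.08.65 is 13.5% + €2.05/kg.
The additional-duty order on 5296.08.65 targets Drenos, not Casador; it does not apply.
Duty = €403,454.80 × 13.5% + 3,238 × €2.05 = €61,104.30.
Line 3 (8034.63.85, Casador, 1,085 kg, €11,772.25):
Base rate for 8034.63.85 is €2.91/kg.
Duty = 1,085 × €2.91 = €3,157.35.
Line 4 (6868.98.27, Astena, 1,004 liters, €102,237.32):
Base rate for 6868.98.27 is 14.5%.
Origin Astena qualifies under the Ulune–Astena agreement and 6868.98.27 is covered: preferential rate 5% applies instead.
The additional-duty order on 6868.98.27 targets Drenos, not Astena; it does not apply.
Duty = €102,237.32 × 5% = €5,111.87.
Total = €49,536.94 + €61,104.30 + €3,157.35 + €5,111.87 = €118,910.46.

€118,910.46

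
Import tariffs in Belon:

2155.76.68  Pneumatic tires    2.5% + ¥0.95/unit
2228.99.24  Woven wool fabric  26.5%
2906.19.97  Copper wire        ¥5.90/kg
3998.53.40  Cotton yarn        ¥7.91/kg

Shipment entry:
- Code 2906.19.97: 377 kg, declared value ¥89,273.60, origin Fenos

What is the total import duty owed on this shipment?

¥2,224.30

Line 1 (2906.19.97, Fenos, 377 kg, ¥89,273.60):
Base rate for 2906.19.97 is ¥5.90/kg.
Duty = 377 × ¥5.90 = ¥2,224.30.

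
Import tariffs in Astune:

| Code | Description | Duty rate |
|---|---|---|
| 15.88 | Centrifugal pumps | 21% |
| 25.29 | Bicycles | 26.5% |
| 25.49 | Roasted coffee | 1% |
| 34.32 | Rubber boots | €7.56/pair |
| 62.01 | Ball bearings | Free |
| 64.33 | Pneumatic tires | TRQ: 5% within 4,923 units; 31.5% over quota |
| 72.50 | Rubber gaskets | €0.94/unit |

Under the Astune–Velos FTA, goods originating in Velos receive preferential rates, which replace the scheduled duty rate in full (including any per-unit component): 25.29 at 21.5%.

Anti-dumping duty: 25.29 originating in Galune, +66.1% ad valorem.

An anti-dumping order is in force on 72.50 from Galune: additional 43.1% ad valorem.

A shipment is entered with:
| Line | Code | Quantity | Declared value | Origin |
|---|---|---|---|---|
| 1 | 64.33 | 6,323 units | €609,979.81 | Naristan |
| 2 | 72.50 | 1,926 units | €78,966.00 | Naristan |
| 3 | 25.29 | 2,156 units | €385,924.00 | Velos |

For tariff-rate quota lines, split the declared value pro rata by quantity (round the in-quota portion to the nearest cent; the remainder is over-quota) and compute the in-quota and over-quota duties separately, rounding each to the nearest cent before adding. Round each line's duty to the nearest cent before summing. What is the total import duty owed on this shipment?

Line 1 (64.33, Naristan, 6,323 units, €609,979.81):
Code 64.33 is under a tariff-rate quota (threshold 4,923 units). In-quota: 4,923 units at 5%; over-quota: 1,400 units at 31.5%.
Pro-rata value split: in-quota = €609,979.81 × 4,923/6,323 = €474,921.81; over-quota = €609,979.81 − €474,921.81 = €135,058.00.
In-quota duty = €474,921.81 × 5% = €23,746.09. Over-quota duty = €135,058.00 × 31.5% = €42,543.27.
Line duty = €23,746.09 + €42,543.27 = €66,289.36.
Line 2 (72.50, Naristan, 1,926 units, €78,966.00):
Base rate for 72.50 is €0.94/unit.
The additional-duty order on 72.50 targets Galune, not Naristan; it does not apply.
Duty = 1,926 × €0.94 = €1,810.44.
Line 3 (25.29, Velos, 2,156 units, €385,924.00):
Base rate for 25.29 is 26.5%.
Origin Velos qualifies under the Astune–Velos agreement and 25.29 is covered: preferential rate 21.5% applies instead.
The additional-duty order on 25.29 targets Galune, not Velos; it does not apply.
Duty = €385,924.00 × 21.5% = €82,973.66.
Total = €66,289.36 + €1,810.44 + €82,973.66 = €151,073.46.

€151,073.46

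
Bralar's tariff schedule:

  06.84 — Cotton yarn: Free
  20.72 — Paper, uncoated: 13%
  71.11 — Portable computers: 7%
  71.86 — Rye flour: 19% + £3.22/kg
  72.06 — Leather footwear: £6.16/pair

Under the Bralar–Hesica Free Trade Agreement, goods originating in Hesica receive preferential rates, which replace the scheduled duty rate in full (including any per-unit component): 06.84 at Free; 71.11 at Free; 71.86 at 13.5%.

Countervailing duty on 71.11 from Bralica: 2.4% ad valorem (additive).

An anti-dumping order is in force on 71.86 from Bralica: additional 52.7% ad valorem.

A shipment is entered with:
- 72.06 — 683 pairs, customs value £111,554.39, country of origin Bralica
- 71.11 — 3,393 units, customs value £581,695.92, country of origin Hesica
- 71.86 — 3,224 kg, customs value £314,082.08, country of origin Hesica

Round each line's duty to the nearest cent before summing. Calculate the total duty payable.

Line 1 (72.06, Bralica, 683 pairs, £111,554.39):
Base rate for 72.06 is £6.16/pair.
Duty = 683 × £6.16 = £4,207.28.
Line 2 (71.11, Hesica, 3,393 units, £581,695.92):
Base rate for 71.11 is 7%.
Origin Hesica qualifies under the Bralar–Hesica agreement and 71.11 is covered: preferential rate Free applies instead.
The additional-duty order on 71.11 targets Bralica, not Hesica; it does not apply.
Duty = £581,695.92 × 0% = £0.00.
Line 3 (71.86, Hesica, 3,224 kg, £314,082.08):
Base rate for 71.86 is 19% + £3.22/kg.
Origin Hesica qualifies under the Bralar–Hesica agreement and 71.86 is covered: preferential rate 13.5% applies instead.
The additional-duty order on 71.86 targets Bralica, not Hesica; it does not apply.
Duty = £314,082.08 × 13.5% = £42,401.08.
Total = £4,207.28 + £0.00 + £42,401.08 = £46,608.36.

£46,608.36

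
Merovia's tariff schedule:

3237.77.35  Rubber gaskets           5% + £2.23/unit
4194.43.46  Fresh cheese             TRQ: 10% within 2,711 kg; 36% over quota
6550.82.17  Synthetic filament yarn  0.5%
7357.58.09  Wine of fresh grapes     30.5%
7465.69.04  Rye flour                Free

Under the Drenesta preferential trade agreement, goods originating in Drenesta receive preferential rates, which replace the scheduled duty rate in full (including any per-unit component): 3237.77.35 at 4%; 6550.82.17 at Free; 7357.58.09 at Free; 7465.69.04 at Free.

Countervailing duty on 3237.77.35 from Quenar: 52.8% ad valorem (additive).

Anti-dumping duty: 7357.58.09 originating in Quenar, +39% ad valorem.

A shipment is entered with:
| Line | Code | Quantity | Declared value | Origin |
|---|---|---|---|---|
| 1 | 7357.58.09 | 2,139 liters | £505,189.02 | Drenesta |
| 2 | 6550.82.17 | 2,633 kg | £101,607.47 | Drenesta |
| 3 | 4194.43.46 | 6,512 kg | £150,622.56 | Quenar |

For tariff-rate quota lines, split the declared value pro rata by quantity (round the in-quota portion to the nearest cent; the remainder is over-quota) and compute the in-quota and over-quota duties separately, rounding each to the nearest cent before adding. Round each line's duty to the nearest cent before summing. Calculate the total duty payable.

£37,920.71

Line 1 (7357.58.09, Drenesta, 2,139 liters, £505,189.02):
Base rate for 7357.58.09 is 30.5%.
Origin Drenesta qualifies under the Merovia–Drenesta agreement and 7357.58.09 is covered: preferential rate Free applies instead.
The additional-duty order on 7357.58.09 targets Quenar, not Drenesta; it does not apply.
Duty = £505,189.02 × 0% = £0.00.
Line 2 (6550.82.17, Drenesta, 2,633 kg, £101,607.47):
Base rate for 6550.82.17 is 0.5%.
Origin Drenesta qualifies under the Merovia–Drenesta agreement and 6550.82.17 is covered: preferential rate Free applies instead.
Duty = £101,607.47 × 0% = £0.00.
Line 3 (4194.43.46, Quenar, 6,512 kg, £150,622.56):
Code 4194.43.46 is under a tariff-rate quota (threshold 2,711 kg). In-quota: 2,711 kg at 10%; over-quota: 3,801 kg at 36%.
Pro-rata value split: in-quota = £150,622.56 × 2,711/6,512 = £62,705.43; over-quota = £150,622.56 − £62,705.43 = £87,917.13.
In-quota duty = £62,705.43 × 10% = £6,270.54. Over-quota duty = £87,917.13 × 36% = £31,650.17.
Line duty = £6,270.54 + £31,650.17 = £37,920.71.
Total = £0.00 + £0.00 + £37,920.71 = £37,920.71.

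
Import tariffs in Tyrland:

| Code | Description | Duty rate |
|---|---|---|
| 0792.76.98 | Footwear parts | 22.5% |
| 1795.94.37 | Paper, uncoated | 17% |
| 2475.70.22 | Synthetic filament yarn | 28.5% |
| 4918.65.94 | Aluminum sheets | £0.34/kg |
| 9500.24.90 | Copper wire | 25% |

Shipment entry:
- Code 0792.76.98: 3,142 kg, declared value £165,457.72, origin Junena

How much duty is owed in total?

Line 1 (0792.76.98, Junena, 3,142 kg, £165,457.72):
Base rate for 0792.76.98 is 22.5%.
Duty = £165,457.72 × 22.5% = £37,227.99.

£37,227.99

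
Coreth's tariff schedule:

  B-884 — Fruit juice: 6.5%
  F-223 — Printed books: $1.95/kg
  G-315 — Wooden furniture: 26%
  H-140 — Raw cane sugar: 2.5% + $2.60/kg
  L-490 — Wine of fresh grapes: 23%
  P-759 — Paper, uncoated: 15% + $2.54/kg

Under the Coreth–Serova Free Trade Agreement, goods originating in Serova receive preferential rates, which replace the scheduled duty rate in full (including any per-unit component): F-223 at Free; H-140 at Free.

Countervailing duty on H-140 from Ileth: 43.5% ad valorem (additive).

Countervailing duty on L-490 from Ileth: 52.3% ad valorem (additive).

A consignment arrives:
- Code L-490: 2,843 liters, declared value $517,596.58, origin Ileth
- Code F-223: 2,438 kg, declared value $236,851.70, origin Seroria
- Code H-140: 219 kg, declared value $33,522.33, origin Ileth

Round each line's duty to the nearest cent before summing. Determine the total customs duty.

$410,493.99

Line 1 (L-490, Ileth, 2,843 liters, $517,596.58):
Base rate for L-490 is 23%.
Additional duty on L-490 from Ileth: +52.3%. Applied ad valorem rate: 23% + 52.3% = 75.3%.
Duty = $517,596.58 × 75.3% = $389,750.22.
Line 2 (F-223, Seroria, 2,438 kg, $236,851.70):
Base rate for F-223 is $1.95/kg.
F-223 has an FTA preferential rate, but origin Seroria is not Serova; base rate stands.
Duty = 2,438 × $1.95 = $4,754.10.
Line 3 (H-140, Ileth, 219 kg, $33,522.33):
Base rate for H-140 is 2.5% + $2.60/kg.
H-140 has an FTA preferential rate, but origin Ileth is not Serova; base rate stands.
Additional duty on H-140 from Ileth: +43.5%. Applied ad valorem rate: 2.5% + 43.5% = 46%.
Duty = $33,522.33 × 46% + 219 × $2.60 = $15,989.67.
Total = $389,750.22 + $4,754.10 + $15,989.67 = $410,493.99.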